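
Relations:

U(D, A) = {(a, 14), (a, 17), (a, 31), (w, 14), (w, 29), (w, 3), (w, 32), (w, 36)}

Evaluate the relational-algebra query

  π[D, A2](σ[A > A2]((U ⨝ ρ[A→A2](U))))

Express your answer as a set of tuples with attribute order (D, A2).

{(a, 14), (a, 17), (w, 14), (w, 29), (w, 3), (w, 32)}

ρ[A→A2]: schema becomes (D, A2); tuples unchanged.
Joining U and ρ[A→A2](U) on D yields {(a, 14, 14), (a, 14, 17), (a, 14, 31), (a, 17, 14), (a, 17, 17), (a, 17, 31), (a, 31, 14), (a, 31, 17), (a, 31, 31), (w, 14, 14), (w, 14, 29), (w, 14, 3), (w, 14, 32), (w, 14, 36), (w, 29, 14), (w, 29, 29), (w, 29, 3), (w, 29, 32), (w, 29, 36), (w, 3, 14), (w, 3, 29), (w, 3, 3), (w, 3, 32), (w, 3, 36), (w, 32, 14), (w, 32, 29), (w, 32, 3), (w, 32, 32), (w, 32, 36), (w, 36, 14), (w, 36, 29), (w, 36, 3), (w, 36, 32), (w, 36, 36)}.
Selection A > A2: {(a, 17, 14), (a, 31, 14), (a, 31, 17), (w, 14, 3), (w, 29, 14), (w, 29, 3), (w, 32, 14), (w, 32, 29), (w, 32, 3), (w, 36, 14), (w, 36, 29), (w, 36, 3), (w, 36, 32)}
π_{D, A2} gives {(a, 14), (a, 17), (w, 14), (w, 29), (w, 3), (w, 32)} (7 duplicate(s) eliminated).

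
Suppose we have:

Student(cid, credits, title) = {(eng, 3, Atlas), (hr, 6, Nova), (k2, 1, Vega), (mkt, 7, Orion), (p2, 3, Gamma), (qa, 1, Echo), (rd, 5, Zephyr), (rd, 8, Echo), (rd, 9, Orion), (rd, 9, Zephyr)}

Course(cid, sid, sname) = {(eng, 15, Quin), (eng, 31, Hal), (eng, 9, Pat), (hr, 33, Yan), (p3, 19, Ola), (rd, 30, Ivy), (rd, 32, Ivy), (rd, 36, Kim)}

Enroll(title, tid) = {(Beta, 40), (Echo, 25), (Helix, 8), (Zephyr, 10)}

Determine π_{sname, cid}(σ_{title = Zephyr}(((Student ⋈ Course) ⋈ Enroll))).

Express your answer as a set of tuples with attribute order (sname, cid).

{(Ivy, rd), (Kim, rd)}

Joining Student and Course on cid yields {(eng, 3, Atlas, 15, Quin), (eng, 3, Atlas, 31, Hal), (eng, 3, Atlas, 9, Pat), (hr, 6, Nova, 33, Yan), (rd, 5, Zephyr, 30, Ivy), (rd, 5, Zephyr, 32, Ivy), (rd, 5, Zephyr, 36, Kim), (rd, 8, Echo, 30, Ivy), (rd, 8, Echo, 32, Ivy), (rd, 8, Echo, 36, Kim), (rd, 9, Orion, 30, Ivy), (rd, 9, Orion, 32, Ivy), (rd, 9, Orion, 36, Kim), (rd, 9, Zephyr, 30, Ivy), (rd, 9, Zephyr, 32, Ivy), (rd, 9, Zephyr, 36, Kim)}.
Joining (Student ⋈ Course) and Enroll on title yields {(rd, 5, Zephyr, 30, Ivy, 10), (rd, 5, Zephyr, 32, Ivy, 10), (rd, 5, Zephyr, 36, Kim, 10), (rd, 8, Echo, 30, Ivy, 25), (rd, 8, Echo, 32, Ivy, 25), (rd, 8, Echo, 36, Kim, 25), (rd, 9, Zephyr, 30, Ivy, 10), (rd, 9, Zephyr, 32, Ivy, 10), (rd, 9, Zephyr, 36, Kim, 10)}.
Apply σ_{title = Zephyr}; surviving tuples: {(rd, 5, Zephyr, 30, Ivy, 10), (rd, 5, Zephyr, 32, Ivy, 10), (rd, 5, Zephyr, 36, Kim, 10), (rd, 9, Zephyr, 30, Ivy, 10), (rd, 9, Zephyr, 32, Ivy, 10), (rd, 9, Zephyr, 36, Kim, 10)}
Keep only column(s) sname, cid (4 duplicate(s) eliminated): {(Ivy, rd), (Kim, rd)}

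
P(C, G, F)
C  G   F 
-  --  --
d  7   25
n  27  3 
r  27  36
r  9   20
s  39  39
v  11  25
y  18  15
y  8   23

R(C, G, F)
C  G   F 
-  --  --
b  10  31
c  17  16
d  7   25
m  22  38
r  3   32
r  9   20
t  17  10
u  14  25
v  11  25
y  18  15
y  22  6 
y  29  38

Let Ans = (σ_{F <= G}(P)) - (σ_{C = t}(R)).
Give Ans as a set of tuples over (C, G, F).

{(n, 27, 3), (s, 39, 39), (y, 18, 15)}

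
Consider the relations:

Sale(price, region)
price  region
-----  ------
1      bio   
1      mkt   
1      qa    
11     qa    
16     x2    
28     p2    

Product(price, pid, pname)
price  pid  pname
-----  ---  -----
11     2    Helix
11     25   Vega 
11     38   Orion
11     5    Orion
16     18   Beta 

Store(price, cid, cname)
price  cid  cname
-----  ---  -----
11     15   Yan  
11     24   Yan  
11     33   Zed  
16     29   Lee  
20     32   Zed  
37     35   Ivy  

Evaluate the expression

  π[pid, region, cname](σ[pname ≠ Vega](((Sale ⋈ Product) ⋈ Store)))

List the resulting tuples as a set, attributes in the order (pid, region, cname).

Sale ⋈ Product (natural join on price): {(11, qa, 2, Helix), (11, qa, 25, Vega), (11, qa, 38, Orion), (11, qa, 5, Orion), (16, x2, 18, Beta)}
(Sale ⋈ Product) ⋈ Store (natural join on price): {(11, qa, 2, Helix, 15, Yan), (11, qa, 2, Helix, 24, Yan), (11, qa, 2, Helix, 33, Zed), (11, qa, 25, Vega, 15, Yan), (11, qa, 25, Vega, 24, Yan), (11, qa, 25, Vega, 33, Zed), (11, qa, 38, Orion, 15, Yan), (11, qa, 38, Orion, 24, Yan), (11, qa, 38, Orion, 33, Zed), (11, qa, 5, Orion, 15, Yan), (11, qa, 5, Orion, 24, Yan), (11, qa, 5, Orion, 33, Zed), (16, x2, 18, Beta, 29, Lee)}
Selection pname ≠ Vega: {(11, qa, 2, Helix, 15, Yan), (11, qa, 2, Helix, 24, Yan), (11, qa, 2, Helix, 33, Zed), (11, qa, 38, Orion, 15, Yan), (11, qa, 38, Orion, 24, Yan), (11, qa, 38, Orion, 33, Zed), (11, qa, 5, Orion, 15, Yan), (11, qa, 5, Orion, 24, Yan), (11, qa, 5, Orion, 33, Zed), (16, x2, 18, Beta, 29, Lee)}
Keep only column(s) pid, region, cname (3 duplicate(s) eliminated): {(18, x2, Lee), (2, qa, Yan), (2, qa, Zed), (38, qa, Yan), (38, qa, Zed), (5, qa, Yan), (5, qa, Zed)}

{(18, x2, Lee), (2, qa, Yan), (2, qa, Zed), (38, qa, Yan), (38, qa, Zed), (5, qa, Yan), (5, qa, Zed)}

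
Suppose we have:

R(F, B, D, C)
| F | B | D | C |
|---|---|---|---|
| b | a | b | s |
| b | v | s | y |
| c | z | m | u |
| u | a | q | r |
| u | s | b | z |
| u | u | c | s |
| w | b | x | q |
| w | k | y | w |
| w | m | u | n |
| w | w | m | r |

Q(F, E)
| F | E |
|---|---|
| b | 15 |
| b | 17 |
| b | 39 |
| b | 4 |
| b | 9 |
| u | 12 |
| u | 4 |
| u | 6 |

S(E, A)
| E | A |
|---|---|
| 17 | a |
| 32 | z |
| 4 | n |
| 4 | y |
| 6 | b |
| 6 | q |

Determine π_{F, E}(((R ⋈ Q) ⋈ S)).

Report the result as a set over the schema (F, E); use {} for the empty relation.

{(b, 17), (b, 4), (u, 4), (u, 6)}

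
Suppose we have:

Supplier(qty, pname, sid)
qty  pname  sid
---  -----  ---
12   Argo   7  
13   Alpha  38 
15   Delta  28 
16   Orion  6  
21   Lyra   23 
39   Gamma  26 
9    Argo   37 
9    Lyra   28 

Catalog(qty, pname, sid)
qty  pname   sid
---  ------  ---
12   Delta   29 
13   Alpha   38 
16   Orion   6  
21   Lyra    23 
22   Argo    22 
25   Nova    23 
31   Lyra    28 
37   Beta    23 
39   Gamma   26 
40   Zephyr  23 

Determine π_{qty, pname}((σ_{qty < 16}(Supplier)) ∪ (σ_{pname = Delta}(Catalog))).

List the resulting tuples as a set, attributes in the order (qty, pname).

Filtering on qty < 16 leaves {(12, Argo, 7), (13, Alpha, 38), (15, Delta, 28), (9, Argo, 37), (9, Lyra, 28)}.
Filtering on pname = Delta leaves {(12, Delta, 29)}.
Taking the union: {(12, Argo, 7), (12, Delta, 29), (13, Alpha, 38), (15, Delta, 28), (9, Argo, 37), (9, Lyra, 28)}
Keep only column(s) qty, pname: {(12, Argo), (12, Delta), (13, Alpha), (15, Delta), (9, Argo), (9, Lyra)}

{(12, Argo), (12, Delta), (13, Alpha), (15, Delta), (9, Argo), (9, Lyra)}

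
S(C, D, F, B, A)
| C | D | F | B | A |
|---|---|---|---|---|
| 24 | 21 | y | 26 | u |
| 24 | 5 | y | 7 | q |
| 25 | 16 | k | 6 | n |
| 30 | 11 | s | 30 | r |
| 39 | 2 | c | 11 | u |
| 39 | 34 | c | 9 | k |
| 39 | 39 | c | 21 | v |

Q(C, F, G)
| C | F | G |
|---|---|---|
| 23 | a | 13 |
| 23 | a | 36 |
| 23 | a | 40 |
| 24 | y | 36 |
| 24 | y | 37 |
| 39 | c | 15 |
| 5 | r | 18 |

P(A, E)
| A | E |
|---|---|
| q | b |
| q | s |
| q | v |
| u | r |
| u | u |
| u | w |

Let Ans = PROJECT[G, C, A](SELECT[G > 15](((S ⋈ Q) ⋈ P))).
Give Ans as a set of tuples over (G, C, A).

{(36, 24, q), (36, 24, u), (37, 24, q), (37, 24, u)}

Natural join on C, F: {(24, 21, y, 26, u, 36), (24, 21, y, 26, u, 37), (24, 5, y, 7, q, 36), (24, 5, y, 7, q, 37), (39, 2, c, 11, u, 15), (39, 34, c, 9, k, 15), (39, 39, c, 21, v, 15)}
Natural join on A: {(24, 21, y, 26, u, 36, r), (24, 21, y, 26, u, 36, u), (24, 21, y, 26, u, 36, w), (24, 21, y, 26, u, 37, r), (24, 21, y, 26, u, 37, u), (24, 21, y, 26, u, 37, w), (24, 5, y, 7, q, 36, b), (24, 5, y, 7, q, 36, s), (24, 5, y, 7, q, 36, v), (24, 5, y, 7, q, 37, b), (24, 5, y, 7, q, 37, s), (24, 5, y, 7, q, 37, v), (39, 2, c, 11, u, 15, r), (39, 2, c, 11, u, 15, u), (39, 2, c, 11, u, 15, w)}
Selection G > 15: {(24, 21, y, 26, u, 36, r), (24, 21, y, 26, u, 36, u), (24, 21, y, 26, u, 36, w), (24, 21, y, 26, u, 37, r), (24, 21, y, 26, u, 37, u), (24, 21, y, 26, u, 37, w), (24, 5, y, 7, q, 36, b), (24, 5, y, 7, q, 36, s), (24, 5, y, 7, q, 36, v), (24, 5, y, 7, q, 37, b), (24, 5, y, 7, q, 37, s), (24, 5, y, 7, q, 37, v)}
Projecting to G, C, A (8 duplicate(s) eliminated): {(36, 24, q), (36, 24, u), (37, 24, q), (37, 24, u)}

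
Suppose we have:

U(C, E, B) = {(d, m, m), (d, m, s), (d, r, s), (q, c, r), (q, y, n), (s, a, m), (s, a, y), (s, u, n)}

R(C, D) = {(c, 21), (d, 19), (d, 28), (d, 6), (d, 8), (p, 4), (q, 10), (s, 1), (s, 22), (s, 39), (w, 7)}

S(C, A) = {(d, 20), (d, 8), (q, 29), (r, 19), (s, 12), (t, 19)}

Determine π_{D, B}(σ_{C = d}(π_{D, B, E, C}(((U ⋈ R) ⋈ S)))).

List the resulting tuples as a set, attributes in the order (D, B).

{(19, m), (19, s), (28, m), (28, s), (6, m), (6, s), (8, m), (8, s)}

Joining U and R on C yields {(d, m, m, 19), (d, m, m, 28), (d, m, m, 6), (d, m, m, 8), (d, m, s, 19), (d, m, s, 28), (d, m, s, 6), (d, m, s, 8), (d, r, s, 19), (d, r, s, 28), (d, r, s, 6), (d, r, s, 8), (q, c, r, 10), (q, y, n, 10), (s, a, m, 1), (s, a, m, 22), (s, a, m, 39), (s, a, y, 1), (s, a, y, 22), (s, a, y, 39), (s, u, n, 1), (s, u, n, 22), (s, u, n, 39)}.
Joining (U ⋈ R) and S on C yields {(d, m, m, 19, 20), (d, m, m, 19, 8), (d, m, m, 28, 20), (d, m, m, 28, 8), (d, m, m, 6, 20), (d, m, m, 6, 8), (d, m, m, 8, 20), (d, m, m, 8, 8), (d, m, s, 19, 20), (d, m, s, 19, 8), (d, m, s, 28, 20), (d, m, s, 28, 8), (d, m, s, 6, 20), (d, m, s, 6, 8), (d, m, s, 8, 20), (d, m, s, 8, 8), (d, r, s, 19, 20), (d, r, s, 19, 8), (d, r, s, 28, 20), (d, r, s, 28, 8), (d, r, s, 6, 20), (d, r, s, 6, 8), (d, r, s, 8, 20), (d, r, s, 8, 8), (q, c, r, 10, 29), (q, y, n, 10, 29), (s, a, m, 1, 12), (s, a, m, 22, 12), (s, a, m, 39, 12), (s, a, y, 1, 12), (s, a, y, 22, 12), (s, a, y, 39, 12), (s, u, n, 1, 12), (s, u, n, 22, 12), (s, u, n, 39, 12)}.
π[D, B, E, C]: project onto (D, B, E, C) (12 duplicate(s) eliminated) → {(1, m, a, s), (1, n, u, s), (1, y, a, s), (10, n, y, q), (10, r, c, q), (19, m, m, d), (19, s, m, d), (19, s, r, d), (22, m, a, s), (22, n, u, s), (22, y, a, s), (28, m, m, d), (28, s, m, d), (28, s, r, d), (39, m, a, s), (39, n, u, s), (39, y, a, s), (6, m, m, d), (6, s, m, d), (6, s, r, d), (8, m, m, d), (8, s, m, d), (8, s, r, d)}
Filtering on C = d leaves {(19, m, m, d), (19, s, m, d), (19, s, r, d), (28, m, m, d), (28, s, m, d), (28, s, r, d), (6, m, m, d), (6, s, m, d), (6, s, r, d), (8, m, m, d), (8, s, m, d), (8, s, r, d)}.
π[D, B]: project onto (D, B) (4 duplicate(s) eliminated) → {(19, m), (19, s), (28, m), (28, s), (6, m), (6, s), (8, m), (8, s)}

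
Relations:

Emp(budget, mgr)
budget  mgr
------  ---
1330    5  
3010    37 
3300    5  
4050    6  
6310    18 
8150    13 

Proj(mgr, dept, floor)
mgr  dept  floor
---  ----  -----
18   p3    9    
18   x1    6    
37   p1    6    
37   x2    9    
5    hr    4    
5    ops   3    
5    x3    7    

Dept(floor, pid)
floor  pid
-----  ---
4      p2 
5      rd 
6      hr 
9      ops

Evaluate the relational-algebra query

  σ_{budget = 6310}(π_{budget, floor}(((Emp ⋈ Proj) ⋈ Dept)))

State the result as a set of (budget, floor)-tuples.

Natural join on mgr: {(1330, 5, hr, 4), (1330, 5, ops, 3), (1330, 5, x3, 7), (3010, 37, p1, 6), (3010, 37, x2, 9), (3300, 5, hr, 4), (3300, 5, ops, 3), (3300, 5, x3, 7), (6310, 18, p3, 9), (6310, 18, x1, 6)}
Natural join on floor: {(1330, 5, hr, 4, p2), (3010, 37, p1, 6, hr), (3010, 37, x2, 9, ops), (3300, 5, hr, 4, p2), (6310, 18, p3, 9, ops), (6310, 18, x1, 6, hr)}
π[budget, floor]: project onto (budget, floor) → {(1330, 4), (3010, 6), (3010, 9), (3300, 4), (6310, 6), (6310, 9)}
Filtering on budget = 6310 leaves {(6310, 6), (6310, 9)}.

{(6310, 6), (6310, 9)}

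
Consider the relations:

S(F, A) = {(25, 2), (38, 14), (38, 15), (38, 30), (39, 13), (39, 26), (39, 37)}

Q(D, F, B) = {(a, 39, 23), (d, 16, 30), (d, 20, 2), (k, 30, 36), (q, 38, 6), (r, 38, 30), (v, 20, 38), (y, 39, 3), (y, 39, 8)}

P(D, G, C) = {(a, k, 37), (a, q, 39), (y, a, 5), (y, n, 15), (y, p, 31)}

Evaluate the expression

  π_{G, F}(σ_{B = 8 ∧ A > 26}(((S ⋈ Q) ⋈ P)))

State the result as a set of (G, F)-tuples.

Joining S and Q on F yields {(38, 14, q, 6), (38, 14, r, 30), (38, 15, q, 6), (38, 15, r, 30), (38, 30, q, 6), (38, 30, r, 30), (39, 13, a, 23), (39, 13, y, 3), (39, 13, y, 8), (39, 26, a, 23), (39, 26, y, 3), (39, 26, y, 8), (39, 37, a, 23), (39, 37, y, 3), (39, 37, y, 8)}.
Joining (S ⋈ Q) and P on D yields {(39, 13, a, 23, k, 37), (39, 13, a, 23, q, 39), (39, 13, y, 3, a, 5), (39, 13, y, 3, n, 15), (39, 13, y, 3, p, 31), (39, 13, y, 8, a, 5), (39, 13, y, 8, n, 15), (39, 13, y, 8, p, 31), (39, 26, a, 23, k, 37), (39, 26, a, 23, q, 39), (39, 26, y, 3, a, 5), (39, 26, y, 3, n, 15), (39, 26, y, 3, p, 31), (39, 26, y, 8, a, 5), (39, 26, y, 8, n, 15), (39, 26, y, 8, p, 31), (39, 37, a, 23, k, 37), (39, 37, a, 23, q, 39), (39, 37, y, 3, a, 5), (39, 37, y, 3, n, 15), (39, 37, y, 3, p, 31), (39, 37, y, 8, a, 5), (39, 37, y, 8, n, 15), (39, 37, y, 8, p, 31)}.
Filtering on B = 8 ∧ A > 26 leaves {(39, 37, y, 8, a, 5), (39, 37, y, 8, n, 15), (39, 37, y, 8, p, 31)}.
π[G, F]: project onto (G, F) → {(a, 39), (n, 39), (p, 39)}

{(a, 39), (n, 39), (p, 39)}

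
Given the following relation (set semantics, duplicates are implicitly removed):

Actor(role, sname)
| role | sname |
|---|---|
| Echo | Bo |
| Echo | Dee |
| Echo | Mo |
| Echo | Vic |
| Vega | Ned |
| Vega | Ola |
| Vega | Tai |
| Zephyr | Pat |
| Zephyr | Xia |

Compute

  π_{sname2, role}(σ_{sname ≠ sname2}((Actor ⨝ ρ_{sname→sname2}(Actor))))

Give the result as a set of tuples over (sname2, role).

{(Bo, Echo), (Dee, Echo), (Mo, Echo), (Ned, Vega), (Ola, Vega), (Pat, Zephyr), (Tai, Vega), (Vic, Echo), (Xia, Zephyr)}

ρ[sname→sname2]: schema becomes (role, sname2); tuples unchanged.
Actor ⋈ ρ_{sname→sname2}(Actor) (natural join on role): {(Echo, Bo, Bo), (Echo, Bo, Dee), (Echo, Bo, Mo), (Echo, Bo, Vic), (Echo, Dee, Bo), (Echo, Dee, Dee), (Echo, Dee, Mo), (Echo, Dee, Vic), (Echo, Mo, Bo), (Echo, Mo, Dee), (Echo, Mo, Mo), (Echo, Mo, Vic), (Echo, Vic, Bo), (Echo, Vic, Dee), (Echo, Vic, Mo), (Echo, Vic, Vic), (Vega, Ned, Ned), (Vega, Ned, Ola), (Vega, Ned, Tai), (Vega, Ola, Ned), (Vega, Ola, Ola), (Vega, Ola, Tai), (Vega, Tai, Ned), (Vega, Tai, Ola), (Vega, Tai, Tai), (Zephyr, Pat, Pat), (Zephyr, Pat, Xia), (Zephyr, Xia, Pat), (Zephyr, Xia, Xia)}
σ[sname ≠ sname2]: keep tuples satisfying sname ≠ sname2 → {(Echo, Bo, Dee), (Echo, Bo, Mo), (Echo, Bo, Vic), (Echo, Dee, Bo), (Echo, Dee, Mo), (Echo, Dee, Vic), (Echo, Mo, Bo), (Echo, Mo, Dee), (Echo, Mo, Vic), (Echo, Vic, Bo), (Echo, Vic, Dee), (Echo, Vic, Mo), (Vega, Ned, Ola), (Vega, Ned, Tai), (Vega, Ola, Ned), (Vega, Ola, Tai), (Vega, Tai, Ned), (Vega, Tai, Ola), (Zephyr, Pat, Xia), (Zephyr, Xia, Pat)}
π_{sname2, role} gives {(Bo, Echo), (Dee, Echo), (Mo, Echo), (Ned, Vega), (Ola, Vega), (Pat, Zephyr), (Tai, Vega), (Vic, Echo), (Xia, Zephyr)} (11 duplicate(s) eliminated).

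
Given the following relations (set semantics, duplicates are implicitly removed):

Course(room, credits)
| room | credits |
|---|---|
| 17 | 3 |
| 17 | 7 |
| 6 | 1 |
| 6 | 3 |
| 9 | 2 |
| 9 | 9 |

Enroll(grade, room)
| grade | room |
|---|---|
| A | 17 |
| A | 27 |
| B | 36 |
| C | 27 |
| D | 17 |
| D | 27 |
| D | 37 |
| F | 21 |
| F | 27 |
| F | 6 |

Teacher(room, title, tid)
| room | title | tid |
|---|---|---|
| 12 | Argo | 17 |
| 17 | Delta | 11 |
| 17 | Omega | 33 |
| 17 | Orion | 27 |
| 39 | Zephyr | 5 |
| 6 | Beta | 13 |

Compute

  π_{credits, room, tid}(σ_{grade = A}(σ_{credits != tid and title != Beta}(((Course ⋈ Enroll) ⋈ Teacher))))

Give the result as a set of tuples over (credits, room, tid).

Natural join on room: {(17, 3, A), (17, 3, D), (17, 7, A), (17, 7, D), (6, 1, F), (6, 3, F)}
Natural join on room: {(17, 3, A, Delta, 11), (17, 3, A, Omega, 33), (17, 3, A, Orion, 27), (17, 3, D, Delta, 11), (17, 3, D, Omega, 33), (17, 3, D, Orion, 27), (17, 7, A, Delta, 11), (17, 7, A, Omega, 33), (17, 7, A, Orion, 27), (17, 7, D, Delta, 11), (17, 7, D, Omega, 33), (17, 7, D, Orion, 27), (6, 1, F, Beta, 13), (6, 3, F, Beta, 13)}
Filtering on credits != tid and title != Beta leaves {(17, 3, A, Delta, 11), (17, 3, A, Omega, 33), (17, 3, A, Orion, 27), (17, 3, D, Delta, 11), (17, 3, D, Omega, 33), (17, 3, D, Orion, 27), (17, 7, A, Delta, 11), (17, 7, A, Omega, 33), (17, 7, A, Orion, 27), (17, 7, D, Delta, 11), (17, 7, D, Omega, 33), (17, 7, D, Orion, 27)}.
Filtering on grade = A leaves {(17, 3, A, Delta, 11), (17, 3, A, Omega, 33), (17, 3, A, Orion, 27), (17, 7, A, Delta, 11), (17, 7, A, Omega, 33), (17, 7, A, Orion, 27)}.
Projecting to credits, room, tid: {(3, 17, 11), (3, 17, 27), (3, 17, 33), (7, 17, 11), (7, 17, 27), (7, 17, 33)}

{(3, 17, 11), (3, 17, 27), (3, 17, 33), (7, 17, 11), (7, 17, 27), (7, 17, 33)}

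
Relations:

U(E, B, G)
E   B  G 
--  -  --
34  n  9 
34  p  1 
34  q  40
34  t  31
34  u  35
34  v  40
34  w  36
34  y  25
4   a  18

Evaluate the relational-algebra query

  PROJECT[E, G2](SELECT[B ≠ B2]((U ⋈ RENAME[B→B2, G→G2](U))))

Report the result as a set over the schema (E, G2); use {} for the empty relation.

{(34, 1), (34, 25), (34, 31), (34, 35), (34, 36), (34, 40), (34, 9)}

ρ[B→B2, G→G2]: schema becomes (E, B2, G2); tuples unchanged.
Natural join on E: {(34, n, 9, n, 9), (34, n, 9, p, 1), (34, n, 9, q, 40), (34, n, 9, t, 31), (34, n, 9, u, 35), (34, n, 9, v, 40), (34, n, 9, w, 36), (34, n, 9, y, 25), (34, p, 1, n, 9), (34, p, 1, p, 1), (34, p, 1, q, 40), (34, p, 1, t, 31), (34, p, 1, u, 35), (34, p, 1, v, 40), (34, p, 1, w, 36), (34, p, 1, y, 25), (34, q, 40, n, 9), (34, q, 40, p, 1), (34, q, 40, q, 40), (34, q, 40, t, 31), (34, q, 40, u, 35), (34, q, 40, v, 40), (34, q, 40, w, 36), (34, q, 40, y, 25), (34, t, 31, n, 9), (34, t, 31, p, 1), (34, t, 31, q, 40), (34, t, 31, t, 31), (34, t, 31, u, 35), (34, t, 31, v, 40), (34, t, 31, w, 36), (34, t, 31, y, 25), (34, u, 35, n, 9), (34, u, 35, p, 1), (34, u, 35, q, 40), (34, u, 35, t, 31), (34, u, 35, u, 35), (34, u, 35, v, 40), (34, u, 35, w, 36), (34, u, 35, y, 25), (34, v, 40, n, 9), (34, v, 40, p, 1), (34, v, 40, q, 40), (34, v, 40, t, 31), (34, v, 40, u, 35), (34, v, 40, v, 40), (34, v, 40, w, 36), (34, v, 40, y, 25), (34, w, 36, n, 9), (34, w, 36, p, 1), (34, w, 36, q, 40), (34, w, 36, t, 31), (34, w, 36, u, 35), (34, w, 36, v, 40), (34, w, 36, w, 36), (34, w, 36, y, 25), (34, y, 25, n, 9), (34, y, 25, p, 1), (34, y, 25, q, 40), (34, y, 25, t, 31), (34, y, 25, u, 35), (34, y, 25, v, 40), (34, y, 25, w, 36), (34, y, 25, y, 25), (4, a, 18, a, 18)}
Filtering on B ≠ B2 leaves {(34, n, 9, p, 1), (34, n, 9, q, 40), (34, n, 9, t, 31), (34, n, 9, u, 35), (34, n, 9, v, 40), (34, n, 9, w, 36), (34, n, 9, y, 25), (34, p, 1, n, 9), (34, p, 1, q, 40), (34, p, 1, t, 31), (34, p, 1, u, 35), (34, p, 1, v, 40), (34, p, 1, w, 36), (34, p, 1, y, 25), (34, q, 40, n, 9), (34, q, 40, p, 1), (34, q, 40, t, 31), (34, q, 40, u, 35), (34, q, 40, v, 40), (34, q, 40, w, 36), (34, q, 40, y, 25), (34, t, 31, n, 9), (34, t, 31, p, 1), (34, t, 31, q, 40), (34, t, 31, u, 35), (34, t, 31, v, 40), (34, t, 31, w, 36), (34, t, 31, y, 25), (34, u, 35, n, 9), (34, u, 35, p, 1), (34, u, 35, q, 40), (34, u, 35, t, 31), (34, u, 35, v, 40), (34, u, 35, w, 36), (34, u, 35, y, 25), (34, v, 40, n, 9), (34, v, 40, p, 1), (34, v, 40, q, 40), (34, v, 40, t, 31), (34, v, 40, u, 35), (34, v, 40, w, 36), (34, v, 40, y, 25), (34, w, 36, n, 9), (34, w, 36, p, 1), (34, w, 36, q, 40), (34, w, 36, t, 31), (34, w, 36, u, 35), (34, w, 36, v, 40), (34, w, 36, y, 25), (34, y, 25, n, 9), (34, y, 25, p, 1), (34, y, 25, q, 40), (34, y, 25, t, 31), (34, y, 25, u, 35), (34, y, 25, v, 40), (34, y, 25, w, 36)}.
Keep only column(s) E, G2 (49 duplicate(s) eliminated): {(34, 1), (34, 25), (34, 31), (34, 35), (34, 36), (34, 40), (34, 9)}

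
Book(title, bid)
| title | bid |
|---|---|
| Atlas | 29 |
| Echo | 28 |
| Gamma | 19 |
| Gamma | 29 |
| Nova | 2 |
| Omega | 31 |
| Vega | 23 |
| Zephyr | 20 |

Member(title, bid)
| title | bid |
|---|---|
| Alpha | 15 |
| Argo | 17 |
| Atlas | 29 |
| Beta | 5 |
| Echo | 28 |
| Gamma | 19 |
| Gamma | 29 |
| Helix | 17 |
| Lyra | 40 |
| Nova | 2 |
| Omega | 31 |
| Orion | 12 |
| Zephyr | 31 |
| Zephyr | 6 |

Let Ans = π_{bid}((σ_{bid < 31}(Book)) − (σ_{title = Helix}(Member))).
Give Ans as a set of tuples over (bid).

Filtering on bid < 31 leaves {(Atlas, 29), (Echo, 28), (Gamma, 19), (Gamma, 29), (Nova, 2), (Vega, 23), (Zephyr, 20)}.
Filtering on title = Helix leaves {(Helix, 17)}.
Difference: {(Atlas, 29), (Echo, 28), (Gamma, 19), (Gamma, 29), (Nova, 2), (Vega, 23), (Zephyr, 20)} with {(Helix, 17)} → {(Atlas, 29), (Echo, 28), (Gamma, 19), (Gamma, 29), (Nova, 2), (Vega, 23), (Zephyr, 20)}
π[bid]: project onto (bid) (1 duplicate(s) eliminated) → {19, 2, 20, 23, 28, 29}

{19, 2, 20, 23, 28, 29}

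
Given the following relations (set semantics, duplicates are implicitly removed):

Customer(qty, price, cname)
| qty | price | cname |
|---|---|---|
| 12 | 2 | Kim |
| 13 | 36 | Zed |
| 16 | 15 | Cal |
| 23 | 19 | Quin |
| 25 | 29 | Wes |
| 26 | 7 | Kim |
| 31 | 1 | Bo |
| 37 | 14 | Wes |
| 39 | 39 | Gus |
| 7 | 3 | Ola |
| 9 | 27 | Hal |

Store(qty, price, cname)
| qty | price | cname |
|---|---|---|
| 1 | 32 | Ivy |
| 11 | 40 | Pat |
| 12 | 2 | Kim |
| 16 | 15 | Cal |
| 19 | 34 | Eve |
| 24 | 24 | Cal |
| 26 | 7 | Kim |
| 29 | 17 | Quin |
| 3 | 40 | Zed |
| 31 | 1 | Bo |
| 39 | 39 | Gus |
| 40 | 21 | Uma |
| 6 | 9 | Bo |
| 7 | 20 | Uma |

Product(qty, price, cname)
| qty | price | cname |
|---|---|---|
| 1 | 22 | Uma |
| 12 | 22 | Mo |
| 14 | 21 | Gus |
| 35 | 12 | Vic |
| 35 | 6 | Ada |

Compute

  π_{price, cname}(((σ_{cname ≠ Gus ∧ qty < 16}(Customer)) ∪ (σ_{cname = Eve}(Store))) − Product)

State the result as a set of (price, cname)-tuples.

{(2, Kim), (27, Hal), (3, Ola), (34, Eve), (36, Zed)}

Apply σ_{cname ≠ Gus ∧ qty < 16}; surviving tuples: {(12, 2, Kim), (13, 36, Zed), (7, 3, Ola), (9, 27, Hal)}
Apply σ_{cname = Eve}; surviving tuples: {(19, 34, Eve)}
Set union of the two operands is {(12, 2, Kim), (13, 36, Zed), (19, 34, Eve), (7, 3, Ola), (9, 27, Hal)}.
Set difference of the two operands is {(12, 2, Kim), (13, 36, Zed), (19, 34, Eve), (7, 3, Ola), (9, 27, Hal)}.
π_{price, cname} gives {(2, Kim), (27, Hal), (3, Ola), (34, Eve), (36, Zed)}.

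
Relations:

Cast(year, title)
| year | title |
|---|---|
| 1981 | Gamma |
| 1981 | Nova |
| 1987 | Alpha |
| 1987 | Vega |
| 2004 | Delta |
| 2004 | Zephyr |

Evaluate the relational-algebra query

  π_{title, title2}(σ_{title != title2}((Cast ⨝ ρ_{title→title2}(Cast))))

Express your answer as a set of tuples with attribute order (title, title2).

{(Alpha, Vega), (Delta, Zephyr), (Gamma, Nova), (Nova, Gamma), (Vega, Alpha), (Zephyr, Delta)}

ρ[title→title2]: schema becomes (year, title2); tuples unchanged.
Natural join on year: {(1981, Gamma, Gamma), (1981, Gamma, Nova), (1981, Nova, Gamma), (1981, Nova, Nova), (1987, Alpha, Alpha), (1987, Alpha, Vega), (1987, Vega, Alpha), (1987, Vega, Vega), (2004, Delta, Delta), (2004, Delta, Zephyr), (2004, Zephyr, Delta), (2004, Zephyr, Zephyr)}
σ[title != title2]: keep tuples satisfying title != title2 → {(1981, Gamma, Nova), (1981, Nova, Gamma), (1987, Alpha, Vega), (1987, Vega, Alpha), (2004, Delta, Zephyr), (2004, Zephyr, Delta)}
π[title, title2]: project onto (title, title2) → {(Alpha, Vega), (Delta, Zephyr), (Gamma, Nova), (Nova, Gamma), (Vega, Alpha), (Zephyr, Delta)}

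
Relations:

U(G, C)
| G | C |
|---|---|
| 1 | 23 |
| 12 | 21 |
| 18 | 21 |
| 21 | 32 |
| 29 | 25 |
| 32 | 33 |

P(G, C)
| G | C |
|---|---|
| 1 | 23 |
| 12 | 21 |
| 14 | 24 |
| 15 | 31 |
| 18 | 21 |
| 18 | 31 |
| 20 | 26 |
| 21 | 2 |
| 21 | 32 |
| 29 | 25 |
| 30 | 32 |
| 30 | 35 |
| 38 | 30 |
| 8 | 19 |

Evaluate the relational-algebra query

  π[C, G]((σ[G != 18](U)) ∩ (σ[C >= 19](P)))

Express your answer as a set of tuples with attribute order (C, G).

Selection G != 18: {(1, 23), (12, 21), (21, 32), (29, 25), (32, 33)}
Selection C >= 19: {(1, 23), (12, 21), (14, 24), (15, 31), (18, 21), (18, 31), (20, 26), (21, 32), (29, 25), (30, 32), (30, 35), (38, 30), (8, 19)}
Set intersection of the two operands is {(1, 23), (12, 21), (21, 32), (29, 25)}.
Projecting to C, G: {(21, 12), (23, 1), (25, 29), (32, 21)}

{(21, 12), (23, 1), (25, 29), (32, 21)}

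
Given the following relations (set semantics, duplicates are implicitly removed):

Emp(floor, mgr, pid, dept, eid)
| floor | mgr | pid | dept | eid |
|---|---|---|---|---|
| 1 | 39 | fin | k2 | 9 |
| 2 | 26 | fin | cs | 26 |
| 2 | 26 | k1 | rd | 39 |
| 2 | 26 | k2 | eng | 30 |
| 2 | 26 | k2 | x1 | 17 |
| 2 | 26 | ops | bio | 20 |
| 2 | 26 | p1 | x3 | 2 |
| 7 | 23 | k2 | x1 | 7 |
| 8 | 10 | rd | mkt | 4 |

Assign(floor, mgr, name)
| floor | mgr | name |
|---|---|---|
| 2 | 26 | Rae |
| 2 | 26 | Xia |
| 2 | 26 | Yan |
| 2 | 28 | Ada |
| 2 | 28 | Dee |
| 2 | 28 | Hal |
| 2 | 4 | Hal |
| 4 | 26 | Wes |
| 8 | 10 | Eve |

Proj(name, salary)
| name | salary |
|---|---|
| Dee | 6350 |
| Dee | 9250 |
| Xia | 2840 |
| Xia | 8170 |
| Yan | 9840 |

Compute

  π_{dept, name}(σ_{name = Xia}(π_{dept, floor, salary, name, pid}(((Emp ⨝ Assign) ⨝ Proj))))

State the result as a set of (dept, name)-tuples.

Joining Emp and Assign on floor, mgr yields {(2, 26, fin, cs, 26, Rae), (2, 26, fin, cs, 26, Xia), (2, 26, fin, cs, 26, Yan), (2, 26, k1, rd, 39, Rae), (2, 26, k1, rd, 39, Xia), (2, 26, k1, rd, 39, Yan), (2, 26, k2, eng, 30, Rae), (2, 26, k2, eng, 30, Xia), (2, 26, k2, eng, 30, Yan), (2, 26, k2, x1, 17, Rae), (2, 26, k2, x1, 17, Xia), (2, 26, k2, x1, 17, Yan), (2, 26, ops, bio, 20, Rae), (2, 26, ops, bio, 20, Xia), (2, 26, ops, bio, 20, Yan), (2, 26, p1, x3, 2, Rae), (2, 26, p1, x3, 2, Xia), (2, 26, p1, x3, 2, Yan), (8, 10, rd, mkt, 4, Eve)}.
Joining (Emp ⨝ Assign) and Proj on name yields {(2, 26, fin, cs, 26, Xia, 2840), (2, 26, fin, cs, 26, Xia, 8170), (2, 26, fin, cs, 26, Yan, 9840), (2, 26, k1, rd, 39, Xia, 2840), (2, 26, k1, rd, 39, Xia, 8170), (2, 26, k1, rd, 39, Yan, 9840), (2, 26, k2, eng, 30, Xia, 2840), (2, 26, k2, eng, 30, Xia, 8170), (2, 26, k2, eng, 30, Yan, 9840), (2, 26, k2, x1, 17, Xia, 2840), (2, 26, k2, x1, 17, Xia, 8170), (2, 26, k2, x1, 17, Yan, 9840), (2, 26, ops, bio, 20, Xia, 2840), (2, 26, ops, bio, 20, Xia, 8170), (2, 26, ops, bio, 20, Yan, 9840), (2, 26, p1, x3, 2, Xia, 2840), (2, 26, p1, x3, 2, Xia, 8170), (2, 26, p1, x3, 2, Yan, 9840)}.
Projecting to dept, floor, salary, name, pid: {(bio, 2, 2840, Xia, ops), (bio, 2, 8170, Xia, ops), (bio, 2, 9840, Yan, ops), (cs, 2, 2840, Xia, fin), (cs, 2, 8170, Xia, fin), (cs, 2, 9840, Yan, fin), (eng, 2, 2840, Xia, k2), (eng, 2, 8170, Xia, k2), (eng, 2, 9840, Yan, k2), (rd, 2, 2840, Xia, k1), (rd, 2, 8170, Xia, k1), (rd, 2, 9840, Yan, k1), (x1, 2, 2840, Xia, k2), (x1, 2, 8170, Xia, k2), (x1, 2, 9840, Yan, k2), (x3, 2, 2840, Xia, p1), (x3, 2, 8170, Xia, p1), (x3, 2, 9840, Yan, p1)}
σ[name = Xia]: keep tuples satisfying name = Xia → {(bio, 2, 2840, Xia, ops), (bio, 2, 8170, Xia, ops), (cs, 2, 2840, Xia, fin), (cs, 2, 8170, Xia, fin), (eng, 2, 2840, Xia, k2), (eng, 2, 8170, Xia, k2), (rd, 2, 2840, Xia, k1), (rd, 2, 8170, Xia, k1), (x1, 2, 2840, Xia, k2), (x1, 2, 8170, Xia, k2), (x3, 2, 2840, Xia, p1), (x3, 2, 8170, Xia, p1)}
Projecting to dept, name (6 duplicate(s) eliminated): {(bio, Xia), (cs, Xia), (eng, Xia), (rd, Xia), (x1, Xia), (x3, Xia)}

{(bio, Xia), (cs, Xia), (eng, Xia), (rd, Xia), (x1, Xia), (x3, Xia)}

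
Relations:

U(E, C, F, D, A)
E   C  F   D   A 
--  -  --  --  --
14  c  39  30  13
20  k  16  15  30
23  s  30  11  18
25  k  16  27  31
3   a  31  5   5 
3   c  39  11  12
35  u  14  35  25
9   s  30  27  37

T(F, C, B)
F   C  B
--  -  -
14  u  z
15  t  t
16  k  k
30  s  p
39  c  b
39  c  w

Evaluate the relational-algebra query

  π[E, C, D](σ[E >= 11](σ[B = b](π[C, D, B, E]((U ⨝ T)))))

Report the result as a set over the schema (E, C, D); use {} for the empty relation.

Natural join on C, F: {(14, c, 39, 30, 13, b), (14, c, 39, 30, 13, w), (20, k, 16, 15, 30, k), (23, s, 30, 11, 18, p), (25, k, 16, 27, 31, k), (3, c, 39, 11, 12, b), (3, c, 39, 11, 12, w), (35, u, 14, 35, 25, z), (9, s, 30, 27, 37, p)}
π_{C, D, B, E} gives {(c, 11, b, 3), (c, 11, w, 3), (c, 30, b, 14), (c, 30, w, 14), (k, 15, k, 20), (k, 27, k, 25), (s, 11, p, 23), (s, 27, p, 9), (u, 35, z, 35)}.
σ[B = b]: keep tuples satisfying B = b → {(c, 11, b, 3), (c, 30, b, 14)}
σ[E >= 11]: keep tuples satisfying E >= 11 → {(c, 30, b, 14)}
π_{E, C, D} gives {(14, c, 30)}.

{(14, c, 30)}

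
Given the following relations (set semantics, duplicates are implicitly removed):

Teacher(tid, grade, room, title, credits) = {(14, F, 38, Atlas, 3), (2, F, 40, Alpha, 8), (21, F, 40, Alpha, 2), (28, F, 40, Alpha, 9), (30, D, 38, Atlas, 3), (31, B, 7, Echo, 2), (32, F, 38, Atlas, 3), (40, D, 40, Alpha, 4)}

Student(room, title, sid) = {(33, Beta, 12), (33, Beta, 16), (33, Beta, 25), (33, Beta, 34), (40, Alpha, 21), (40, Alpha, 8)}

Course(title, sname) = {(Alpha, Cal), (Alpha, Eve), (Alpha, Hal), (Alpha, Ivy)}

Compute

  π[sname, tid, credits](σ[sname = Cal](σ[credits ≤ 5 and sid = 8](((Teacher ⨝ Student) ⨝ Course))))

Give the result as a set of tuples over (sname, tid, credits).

Joining Teacher and Student on room, title yields {(2, F, 40, Alpha, 8, 21), (2, F, 40, Alpha, 8, 8), (21, F, 40, Alpha, 2, 21), (21, F, 40, Alpha, 2, 8), (28, F, 40, Alpha, 9, 21), (28, F, 40, Alpha, 9, 8), (40, D, 40, Alpha, 4, 21), (40, D, 40, Alpha, 4, 8)}.
Joining (Teacher ⨝ Student) and Course on title yields {(2, F, 40, Alpha, 8, 21, Cal), (2, F, 40, Alpha, 8, 21, Eve), (2, F, 40, Alpha, 8, 21, Hal), (2, F, 40, Alpha, 8, 21, Ivy), (2, F, 40, Alpha, 8, 8, Cal), (2, F, 40, Alpha, 8, 8, Eve), (2, F, 40, Alpha, 8, 8, Hal), (2, F, 40, Alpha, 8, 8, Ivy), (21, F, 40, Alpha, 2, 21, Cal), (21, F, 40, Alpha, 2, 21, Eve), (21, F, 40, Alpha, 2, 21, Hal), (21, F, 40, Alpha, 2, 21, Ivy), (21, F, 40, Alpha, 2, 8, Cal), (21, F, 40, Alpha, 2, 8, Eve), (21, F, 40, Alpha, 2, 8, Hal), (21, F, 40, Alpha, 2, 8, Ivy), (28, F, 40, Alpha, 9, 21, Cal), (28, F, 40, Alpha, 9, 21, Eve), (28, F, 40, Alpha, 9, 21, Hal), (28, F, 40, Alpha, 9, 21, Ivy), (28, F, 40, Alpha, 9, 8, Cal), (28, F, 40, Alpha, 9, 8, Eve), (28, F, 40, Alpha, 9, 8, Hal), (28, F, 40, Alpha, 9, 8, Ivy), (40, D, 40, Alpha, 4, 21, Cal), (40, D, 40, Alpha, 4, 21, Eve), (40, D, 40, Alpha, 4, 21, Hal), (40, D, 40, Alpha, 4, 21, Ivy), (40, D, 40, Alpha, 4, 8, Cal), (40, D, 40, Alpha, 4, 8, Eve), (40, D, 40, Alpha, 4, 8, Hal), (40, D, 40, Alpha, 4, 8, Ivy)}.
Selection credits ≤ 5 and sid = 8: {(21, F, 40, Alpha, 2, 8, Cal), (21, F, 40, Alpha, 2, 8, Eve), (21, F, 40, Alpha, 2, 8, Hal), (21, F, 40, Alpha, 2, 8, Ivy), (40, D, 40, Alpha, 4, 8, Cal), (40, D, 40, Alpha, 4, 8, Eve), (40, D, 40, Alpha, 4, 8, Hal), (40, D, 40, Alpha, 4, 8, Ivy)}
Selection sname = Cal: {(21, F, 40, Alpha, 2, 8, Cal), (40, D, 40, Alpha, 4, 8, Cal)}
Keep only column(s) sname, tid, credits: {(Cal, 21, 2), (Cal, 40, 4)}

{(Cal, 21, 2), (Cal, 40, 4)}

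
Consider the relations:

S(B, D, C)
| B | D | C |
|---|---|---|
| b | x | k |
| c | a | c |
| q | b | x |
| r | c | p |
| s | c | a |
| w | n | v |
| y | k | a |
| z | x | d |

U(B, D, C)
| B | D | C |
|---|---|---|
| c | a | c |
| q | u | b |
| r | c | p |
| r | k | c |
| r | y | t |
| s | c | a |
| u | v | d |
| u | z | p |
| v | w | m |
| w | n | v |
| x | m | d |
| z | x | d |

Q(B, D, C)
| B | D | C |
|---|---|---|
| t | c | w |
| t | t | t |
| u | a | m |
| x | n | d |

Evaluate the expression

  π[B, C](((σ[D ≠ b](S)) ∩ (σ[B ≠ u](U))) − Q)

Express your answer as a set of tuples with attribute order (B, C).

σ[D ≠ b]: keep tuples satisfying D ≠ b → {(b, x, k), (c, a, c), (r, c, p), (s, c, a), (w, n, v), (y, k, a), (z, x, d)}
σ[B ≠ u]: keep tuples satisfying B ≠ u → {(c, a, c), (q, u, b), (r, c, p), (r, k, c), (r, y, t), (s, c, a), (v, w, m), (w, n, v), (x, m, d), (z, x, d)}
Intersection: {(b, x, k), (c, a, c), (r, c, p), (s, c, a), (w, n, v), (y, k, a), (z, x, d)} with {(c, a, c), (q, u, b), (r, c, p), (r, k, c), (r, y, t), (s, c, a), (v, w, m), (w, n, v), (x, m, d), (z, x, d)} → {(c, a, c), (r, c, p), (s, c, a), (w, n, v), (z, x, d)}
Difference: {(c, a, c), (r, c, p), (s, c, a), (w, n, v), (z, x, d)} with {(t, c, w), (t, t, t), (u, a, m), (x, n, d)} → {(c, a, c), (r, c, p), (s, c, a), (w, n, v), (z, x, d)}
Projecting to B, C: {(c, c), (r, p), (s, a), (w, v), (z, d)}

{(c, c), (r, p), (s, a), (w, v), (z, d)}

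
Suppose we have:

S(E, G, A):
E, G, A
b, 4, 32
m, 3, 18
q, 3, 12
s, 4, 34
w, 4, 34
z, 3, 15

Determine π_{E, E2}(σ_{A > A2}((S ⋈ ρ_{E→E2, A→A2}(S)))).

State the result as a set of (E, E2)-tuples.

{(m, q), (m, z), (s, b), (w, b), (z, q)}

ρ[E→E2, A→A2]: schema becomes (E2, G, A2); tuples unchanged.
Joining S and ρ_{E→E2, A→A2}(S) on G yields {(b, 4, 32, b, 32), (b, 4, 32, s, 34), (b, 4, 32, w, 34), (m, 3, 18, m, 18), (m, 3, 18, q, 12), (m, 3, 18, z, 15), (q, 3, 12, m, 18), (q, 3, 12, q, 12), (q, 3, 12, z, 15), (s, 4, 34, b, 32), (s, 4, 34, s, 34), (s, 4, 34, w, 34), (w, 4, 34, b, 32), (w, 4, 34, s, 34), (w, 4, 34, w, 34), (z, 3, 15, m, 18), (z, 3, 15, q, 12), (z, 3, 15, z, 15)}.
Apply σ_{A > A2}; surviving tuples: {(m, 3, 18, q, 12), (m, 3, 18, z, 15), (s, 4, 34, b, 32), (w, 4, 34, b, 32), (z, 3, 15, q, 12)}
π[E, E2]: project onto (E, E2) → {(m, q), (m, z), (s, b), (w, b), (z, q)}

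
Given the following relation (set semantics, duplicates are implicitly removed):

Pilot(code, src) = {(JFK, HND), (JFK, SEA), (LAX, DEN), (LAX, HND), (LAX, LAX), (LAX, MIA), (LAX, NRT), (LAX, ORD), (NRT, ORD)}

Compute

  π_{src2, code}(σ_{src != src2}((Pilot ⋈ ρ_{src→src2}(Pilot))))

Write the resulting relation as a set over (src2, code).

ρ[src→src2]: schema becomes (code, src2); tuples unchanged.
Pilot ⋈ ρ_{src→src2}(Pilot) (natural join on code): {(JFK, HND, HND), (JFK, HND, SEA), (JFK, SEA, HND), (JFK, SEA, SEA), (LAX, DEN, DEN), (LAX, DEN, HND), (LAX, DEN, LAX), (LAX, DEN, MIA), (LAX, DEN, NRT), (LAX, DEN, ORD), (LAX, HND, DEN), (LAX, HND, HND), (LAX, HND, LAX), (LAX, HND, MIA), (LAX, HND, NRT), (LAX, HND, ORD), (LAX, LAX, DEN), (LAX, LAX, HND), (LAX, LAX, LAX), (LAX, LAX, MIA), (LAX, LAX, NRT), (LAX, LAX, ORD), (LAX, MIA, DEN), (LAX, MIA, HND), (LAX, MIA, LAX), (LAX, MIA, MIA), (LAX, MIA, NRT), (LAX, MIA, ORD), (LAX, NRT, DEN), (LAX, NRT, HND), (LAX, NRT, LAX), (LAX, NRT, MIA), (LAX, NRT, NRT), (LAX, NRT, ORD), (LAX, ORD, DEN), (LAX, ORD, HND), (LAX, ORD, LAX), (LAX, ORD, MIA), (LAX, ORD, NRT), (LAX, ORD, ORD), (NRT, ORD, ORD)}
σ[src != src2]: keep tuples satisfying src != src2 → {(JFK, HND, SEA), (JFK, SEA, HND), (LAX, DEN, HND), (LAX, DEN, LAX), (LAX, DEN, MIA), (LAX, DEN, NRT), (LAX, DEN, ORD), (LAX, HND, DEN), (LAX, HND, LAX), (LAX, HND, MIA), (LAX, HND, NRT), (LAX, HND, ORD), (LAX, LAX, DEN), (LAX, LAX, HND), (LAX, LAX, MIA), (LAX, LAX, NRT), (LAX, LAX, ORD), (LAX, MIA, DEN), (LAX, MIA, HND), (LAX, MIA, LAX), (LAX, MIA, NRT), (LAX, MIA, ORD), (LAX, NRT, DEN), (LAX, NRT, HND), (LAX, NRT, LAX), (LAX, NRT, MIA), (LAX, NRT, ORD), (LAX, ORD, DEN), (LAX, ORD, HND), (LAX, ORD, LAX), (LAX, ORD, MIA), (LAX, ORD, NRT)}
π_{src2, code} gives {(DEN, LAX), (HND, JFK), (HND, LAX), (LAX, LAX), (MIA, LAX), (NRT, LAX), (ORD, LAX), (SEA, JFK)} (24 duplicate(s) eliminated).

{(DEN, LAX), (HND, JFK), (HND, LAX), (LAX, LAX), (MIA, LAX), (NRT, LAX), (ORD, LAX), (SEA, JFK)}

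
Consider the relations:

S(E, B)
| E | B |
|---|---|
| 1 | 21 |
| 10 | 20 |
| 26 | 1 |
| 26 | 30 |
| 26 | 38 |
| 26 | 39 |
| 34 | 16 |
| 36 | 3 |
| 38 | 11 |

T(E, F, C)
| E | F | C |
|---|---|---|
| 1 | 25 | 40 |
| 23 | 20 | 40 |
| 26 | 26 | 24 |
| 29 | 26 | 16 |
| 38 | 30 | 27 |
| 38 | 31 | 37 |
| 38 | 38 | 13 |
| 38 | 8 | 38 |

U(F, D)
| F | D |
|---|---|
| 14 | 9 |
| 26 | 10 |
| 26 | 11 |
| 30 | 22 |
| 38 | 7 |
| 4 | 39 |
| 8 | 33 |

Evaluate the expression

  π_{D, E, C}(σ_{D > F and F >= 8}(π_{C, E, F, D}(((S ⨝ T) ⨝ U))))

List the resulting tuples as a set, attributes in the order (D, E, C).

{(33, 38, 38)}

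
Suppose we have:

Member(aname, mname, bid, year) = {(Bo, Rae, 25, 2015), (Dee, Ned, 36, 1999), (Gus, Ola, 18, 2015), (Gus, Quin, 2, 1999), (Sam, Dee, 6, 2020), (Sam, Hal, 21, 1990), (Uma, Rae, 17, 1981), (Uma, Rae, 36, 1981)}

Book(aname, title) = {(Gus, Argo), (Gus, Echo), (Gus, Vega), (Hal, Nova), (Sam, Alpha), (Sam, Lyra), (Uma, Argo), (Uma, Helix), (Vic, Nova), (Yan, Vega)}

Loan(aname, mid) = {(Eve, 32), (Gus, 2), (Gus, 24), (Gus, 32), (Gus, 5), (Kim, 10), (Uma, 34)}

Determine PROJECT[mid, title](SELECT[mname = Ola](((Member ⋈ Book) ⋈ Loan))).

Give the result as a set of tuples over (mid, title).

{(2, Argo), (2, Echo), (2, Vega), (24, Argo), (24, Echo), (24, Vega), (32, Argo), (32, Echo), (32, Vega), (5, Argo), (5, Echo), (5, Vega)}

Member ⋈ Book (natural join on aname): {(Gus, Ola, 18, 2015, Argo), (Gus, Ola, 18, 2015, Echo), (Gus, Ola, 18, 2015, Vega), (Gus, Quin, 2, 1999, Argo), (Gus, Quin, 2, 1999, Echo), (Gus, Quin, 2, 1999, Vega), (Sam, Dee, 6, 2020, Alpha), (Sam, Dee, 6, 2020, Lyra), (Sam, Hal, 21, 1990, Alpha), (Sam, Hal, 21, 1990, Lyra), (Uma, Rae, 17, 1981, Argo), (Uma, Rae, 17, 1981, Helix), (Uma, Rae, 36, 1981, Argo), (Uma, Rae, 36, 1981, Helix)}
(Member ⋈ Book) ⋈ Loan (natural join on aname): {(Gus, Ola, 18, 2015, Argo, 2), (Gus, Ola, 18, 2015, Argo, 24), (Gus, Ola, 18, 2015, Argo, 32), (Gus, Ola, 18, 2015, Argo, 5), (Gus, Ola, 18, 2015, Echo, 2), (Gus, Ola, 18, 2015, Echo, 24), (Gus, Ola, 18, 2015, Echo, 32), (Gus, Ola, 18, 2015, Echo, 5), (Gus, Ola, 18, 2015, Vega, 2), (Gus, Ola, 18, 2015, Vega, 24), (Gus, Ola, 18, 2015, Vega, 32), (Gus, Ola, 18, 2015, Vega, 5), (Gus, Quin, 2, 1999, Argo, 2), (Gus, Quin, 2, 1999, Argo, 24), (Gus, Quin, 2, 1999, Argo, 32), (Gus, Quin, 2, 1999, Argo, 5), (Gus, Quin, 2, 1999, Echo, 2), (Gus, Quin, 2, 1999, Echo, 24), (Gus, Quin, 2, 1999, Echo, 32), (Gus, Quin, 2, 1999, Echo, 5), (Gus, Quin, 2, 1999, Vega, 2), (Gus, Quin, 2, 1999, Vega, 24), (Gus, Quin, 2, 1999, Vega, 32), (Gus, Quin, 2, 1999, Vega, 5), (Uma, Rae, 17, 1981, Argo, 34), (Uma, Rae, 17, 1981, Helix, 34), (Uma, Rae, 36, 1981, Argo, 34), (Uma, Rae, 36, 1981, Helix, 34)}
σ[mname = Ola]: keep tuples satisfying mname = Ola → {(Gus, Ola, 18, 2015, Argo, 2), (Gus, Ola, 18, 2015, Argo, 24), (Gus, Ola, 18, 2015, Argo, 32), (Gus, Ola, 18, 2015, Argo, 5), (Gus, Ola, 18, 2015, Echo, 2), (Gus, Ola, 18, 2015, Echo, 24), (Gus, Ola, 18, 2015, Echo, 32), (Gus, Ola, 18, 2015, Echo, 5), (Gus, Ola, 18, 2015, Vega, 2), (Gus, Ola, 18, 2015, Vega, 24), (Gus, Ola, 18, 2015, Vega, 32), (Gus, Ola, 18, 2015, Vega, 5)}
Keep only column(s) mid, title: {(2, Argo), (2, Echo), (2, Vega), (24, Argo), (24, Echo), (24, Vega), (32, Argo), (32, Echo), (32, Vega), (5, Argo), (5, Echo), (5, Vega)}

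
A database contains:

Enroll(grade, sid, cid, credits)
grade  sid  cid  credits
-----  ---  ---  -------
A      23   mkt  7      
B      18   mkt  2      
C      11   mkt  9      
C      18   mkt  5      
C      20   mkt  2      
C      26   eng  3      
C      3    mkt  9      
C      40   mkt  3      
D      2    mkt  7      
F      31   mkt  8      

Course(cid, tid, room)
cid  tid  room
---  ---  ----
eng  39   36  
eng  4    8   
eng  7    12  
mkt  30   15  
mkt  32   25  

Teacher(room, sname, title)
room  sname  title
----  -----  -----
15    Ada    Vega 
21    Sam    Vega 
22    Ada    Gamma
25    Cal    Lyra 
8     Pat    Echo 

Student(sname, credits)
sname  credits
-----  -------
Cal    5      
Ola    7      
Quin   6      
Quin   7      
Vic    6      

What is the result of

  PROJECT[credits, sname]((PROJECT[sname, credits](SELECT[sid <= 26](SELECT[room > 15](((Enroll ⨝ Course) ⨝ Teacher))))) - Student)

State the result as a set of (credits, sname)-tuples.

{(2, Cal), (7, Cal), (9, Cal)}

Joining Enroll and Course on cid yields {(A, 23, mkt, 7, 30, 15), (A, 23, mkt, 7, 32, 25), (B, 18, mkt, 2, 30, 15), (B, 18, mkt, 2, 32, 25), (C, 11, mkt, 9, 30, 15), (C, 11, mkt, 9, 32, 25), (C, 18, mkt, 5, 30, 15), (C, 18, mkt, 5, 32, 25), (C, 20, mkt, 2, 30, 15), (C, 20, mkt, 2, 32, 25), (C, 26, eng, 3, 39, 36), (C, 26, eng, 3, 4, 8), (C, 26, eng, 3, 7, 12), (C, 3, mkt, 9, 30, 15), (C, 3, mkt, 9, 32, 25), (C, 40, mkt, 3, 30, 15), (C, 40, mkt, 3, 32, 25), (D, 2, mkt, 7, 30, 15), (D, 2, mkt, 7, 32, 25), (F, 31, mkt, 8, 30, 15), (F, 31, mkt, 8, 32, 25)}.
Joining (Enroll ⨝ Course) and Teacher on room yields {(A, 23, mkt, 7, 30, 15, Ada, Vega), (A, 23, mkt, 7, 32, 25, Cal, Lyra), (B, 18, mkt, 2, 30, 15, Ada, Vega), (B, 18, mkt, 2, 32, 25, Cal, Lyra), (C, 11, mkt, 9, 30, 15, Ada, Vega), (C, 11, mkt, 9, 32, 25, Cal, Lyra), (C, 18, mkt, 5, 30, 15, Ada, Vega), (C, 18, mkt, 5, 32, 25, Cal, Lyra), (C, 20, mkt, 2, 30, 15, Ada, Vega), (C, 20, mkt, 2, 32, 25, Cal, Lyra), (C, 26, eng, 3, 4, 8, Pat, Echo), (C, 3, mkt, 9, 30, 15, Ada, Vega), (C, 3, mkt, 9, 32, 25, Cal, Lyra), (C, 40, mkt, 3, 30, 15, Ada, Vega), (C, 40, mkt, 3, 32, 25, Cal, Lyra), (D, 2, mkt, 7, 30, 15, Ada, Vega), (D, 2, mkt, 7, 32, 25, Cal, Lyra), (F, 31, mkt, 8, 30, 15, Ada, Vega), (F, 31, mkt, 8, 32, 25, Cal, Lyra)}.
Apply σ_{room > 15}; surviving tuples: {(A, 23, mkt, 7, 32, 25, Cal, Lyra), (B, 18, mkt, 2, 32, 25, Cal, Lyra), (C, 11, mkt, 9, 32, 25, Cal, Lyra), (C, 18, mkt, 5, 32, 25, Cal, Lyra), (C, 20, mkt, 2, 32, 25, Cal, Lyra), (C, 3, mkt, 9, 32, 25, Cal, Lyra), (C, 40, mkt, 3, 32, 25, Cal, Lyra), (D, 2, mkt, 7, 32, 25, Cal, Lyra), (F, 31, mkt, 8, 32, 25, Cal, Lyra)}
Apply σ_{sid <= 26}; surviving tuples: {(A, 23, mkt, 7, 32, 25, Cal, Lyra), (B, 18, mkt, 2, 32, 25, Cal, Lyra), (C, 11, mkt, 9, 32, 25, Cal, Lyra), (C, 18, mkt, 5, 32, 25, Cal, Lyra), (C, 20, mkt, 2, 32, 25, Cal, Lyra), (C, 3, mkt, 9, 32, 25, Cal, Lyra), (D, 2, mkt, 7, 32, 25, Cal, Lyra)}
Projecting to sname, credits (3 duplicate(s) eliminated): {(Cal, 2), (Cal, 5), (Cal, 7), (Cal, 9)}
Taking the difference: {(Cal, 2), (Cal, 7), (Cal, 9)}
Projecting to credits, sname: {(2, Cal), (7, Cal), (9, Cal)}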